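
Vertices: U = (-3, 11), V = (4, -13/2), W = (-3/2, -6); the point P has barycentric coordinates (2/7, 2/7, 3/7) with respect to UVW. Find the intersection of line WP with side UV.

Line WP meets UV where the W-coordinate vanishes; zeroing P's W-weight and renormalizing leaves U, V-weights 2/7 : 2/7 → (1/2, 1/2).
So Q = (1/2)·U + (1/2)·V = (1/2, 9/4).

(1/2, 9/4)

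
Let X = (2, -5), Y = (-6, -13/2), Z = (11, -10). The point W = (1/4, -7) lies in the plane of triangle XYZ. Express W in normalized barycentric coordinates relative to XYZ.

Signed area of the reference triangle: [XYZ] = ½·(2·(-13/2−(-10)) + (-6)·(-10−(-5)) + 11·(-5−(-13/2))) = ½·(7 + 30 + 33/2) = 107/4.
[WYZ] = ½·((1/4)·(-13/2−(-10)) + (-6)·(-10−(-7)) + 11·(-7−(-13/2))) = ½·(7/8 + 18 − 11/2) = 107/16, so the X-coordinate is (107/16)/(107/4) = 1/4.
[XWZ] = ½·(2·(-7−(-10)) + (1/4)·(-10−(-5)) + 11·(-5−(-7))) = ½·(6 − 5/4 + 22) = 107/8, so the Y-coordinate is 1/2.
[XYW] = ½·(2·(-13/2−(-7)) + (-6)·(-7−(-5)) + (1/4)·(-5−(-13/2))) = ½·(1 + 12 + 3/8) = 107/16, so the Z-coordinate is 1/4.

(1/4, 1/2, 1/4)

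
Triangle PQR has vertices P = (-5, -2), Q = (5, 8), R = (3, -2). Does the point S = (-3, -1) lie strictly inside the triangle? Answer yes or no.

yes

Barycentric coordinates of S: (31/40, 1/10, 1/8).
The three coordinates are positive, positive, positive; a point is interior exactly when all three are positive.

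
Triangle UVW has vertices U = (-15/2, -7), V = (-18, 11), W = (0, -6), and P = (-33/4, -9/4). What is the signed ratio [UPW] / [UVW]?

[UVW] = ½·((-15/2)·(11−(-6)) + (-18)·(-6−(-7)) + 0·(-7−11)) = ½·(-255/2 − 18 + 0) = -291/4.
[UPW] = ½·((-15/2)·(-9/4−(-6)) + (-33/4)·(-6−(-7)) + 0·(-7−(-9/4))) = ½·(-225/8 − 33/4 + 0) = -291/16, so the ratio is (-291/16)/(-291/4) = 1/4.

1/4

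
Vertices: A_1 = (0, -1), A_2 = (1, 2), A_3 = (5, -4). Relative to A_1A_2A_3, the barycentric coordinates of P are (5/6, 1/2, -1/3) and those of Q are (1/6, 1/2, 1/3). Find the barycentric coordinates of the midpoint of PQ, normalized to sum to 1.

Since both coordinate triples sum to 1, the midpoint's barycentrics are the componentwise average.
(5/6+1/6)/2 = 1/2; similarly 1/2 and 0.

(1/2, 1/2, 0)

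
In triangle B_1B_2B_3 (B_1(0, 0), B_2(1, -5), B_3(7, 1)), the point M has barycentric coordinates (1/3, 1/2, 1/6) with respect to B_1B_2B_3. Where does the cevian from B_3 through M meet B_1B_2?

(3/5, -3)

Line B_3M meets B_1B_2 where the B_3-coordinate vanishes; zeroing M's B_3-weight and renormalizing leaves B_1, B_2-weights 1/3 : 1/2 → (2/5, 3/5).
So N = (2/5)·B_1 + (3/5)·B_2 = (3/5, -3).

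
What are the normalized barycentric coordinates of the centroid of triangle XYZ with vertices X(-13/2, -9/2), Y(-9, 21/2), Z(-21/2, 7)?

(1/3, 1/3, 1/3)

The centroid is the average of the vertices, so each weight is 1/3.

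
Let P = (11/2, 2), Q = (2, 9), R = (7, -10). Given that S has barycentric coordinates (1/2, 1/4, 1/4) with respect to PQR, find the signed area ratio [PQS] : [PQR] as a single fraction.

1/4

The signed ratio [PQS]/[PQR] equals the barycentric coordinate of S at vertex R, which is 1/4.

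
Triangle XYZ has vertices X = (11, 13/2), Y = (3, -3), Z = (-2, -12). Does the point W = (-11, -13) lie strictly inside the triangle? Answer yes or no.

Barycentric coordinates of W: (-152/49, 307/49, -106/49).
The three coordinates are negative, positive, negative; a point is interior exactly when all three are positive.

no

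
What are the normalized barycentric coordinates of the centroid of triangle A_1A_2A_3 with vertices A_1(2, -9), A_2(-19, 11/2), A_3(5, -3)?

The centroid is the average of the vertices, so each weight is 1/3.

(1/3, 1/3, 1/3)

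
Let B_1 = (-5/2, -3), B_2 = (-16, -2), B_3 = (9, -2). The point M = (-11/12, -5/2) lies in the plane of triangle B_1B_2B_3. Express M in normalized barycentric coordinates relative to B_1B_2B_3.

(1/2, 1/6, 1/3)

Signed area of the reference triangle: [B_1B_2B_3] = ½·((-5/2)·(-2−(-2)) + (-16)·(-2−(-3)) + 9·(-3−(-2))) = ½·(0 − 16 − 9) = -25/2.
[MB_2B_3] = ½·((-11/12)·(-2−(-2)) + (-16)·(-2−(-5/2)) + 9·(-5/2−(-2))) = ½·(0 − 8 − 9/2) = -25/4, so the B_1-coordinate is (-25/4)/(-25/2) = 1/2.
[B_1MB_3] = ½·((-5/2)·(-5/2−(-2)) + (-11/12)·(-2−(-3)) + 9·(-3−(-5/2))) = ½·(5/4 − 11/12 − 9/2) = -25/12, so the B_2-coordinate is 1/6.
[B_1B_2M] = ½·((-5/2)·(-2−(-5/2)) + (-16)·(-5/2−(-3)) + (-11/12)·(-3−(-2))) = ½·(-5/4 − 8 + 11/12) = -25/6, so the B_3-coordinate is 1/3.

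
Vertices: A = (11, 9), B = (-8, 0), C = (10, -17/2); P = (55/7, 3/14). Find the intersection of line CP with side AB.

(25/4, 27/4)

Barycentric coordinates of P with respect to ABC: (3/7, 1/7, 3/7).
On side AB the C-coordinate is zero; dropping P's C-weight 3/7 and renormalizing the remaining 3/7 : 1/7 gives weights 3/4, 1/4 on A, B.
Q = (3/4)·(11, 9) + (1/4)·(-8, 0) = (25/4, 27/4).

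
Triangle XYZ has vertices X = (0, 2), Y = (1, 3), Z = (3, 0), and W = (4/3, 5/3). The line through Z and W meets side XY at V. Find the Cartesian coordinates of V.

(1/2, 5/2)

Barycentric coordinates of W with respect to XYZ: (1/3, 1/3, 1/3).
On side XY the Z-coordinate is zero; dropping W's Z-weight 1/3 and renormalizing the remaining 1/3 : 1/3 gives weights 1/2, 1/2 on X, Y.
V = (1/2)·(0, 2) + (1/2)·(1, 3) = (1/2, 5/2).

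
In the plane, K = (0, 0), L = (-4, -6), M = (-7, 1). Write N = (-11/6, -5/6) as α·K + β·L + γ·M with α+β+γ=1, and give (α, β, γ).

Signed area of the reference triangle: [KLM] = ½·(0·(-6−1) + (-4)·(1−0) + (-7)·(0−(-6))) = ½·(0 − 4 − 42) = -23.
[NLM] = ½·((-11/6)·(-6−1) + (-4)·(1−(-5/6)) + (-7)·(-5/6−(-6))) = ½·(77/6 − 22/3 − 217/6) = -46/3, so the K-coordinate is (-46/3)/(-23) = 2/3.
[KNM] = ½·(0·(-5/6−1) + (-11/6)·(1−0) + (-7)·(0−(-5/6))) = ½·(0 − 11/6 − 35/6) = -23/6, so the L-coordinate is 1/6.
[KLN] = ½·(0·(-6−(-5/6)) + (-4)·(-5/6−0) + (-11/6)·(0−(-6))) = ½·(0 + 10/3 − 11) = -23/6, so the M-coordinate is 1/6.
Check: 2/3 + 1/6 + 1/6 = 1.

(2/3, 1/6, 1/6)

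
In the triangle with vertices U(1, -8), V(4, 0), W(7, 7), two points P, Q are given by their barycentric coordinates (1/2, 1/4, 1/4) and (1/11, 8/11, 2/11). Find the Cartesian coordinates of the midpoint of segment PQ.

(331/88, -75/88)

Barycentric coordinates of the midpoint are the average: (13/44, 43/88, 19/88).
Converting: (13/44)·U + (43/88)·V + (19/88)·W = (331/88, -75/88).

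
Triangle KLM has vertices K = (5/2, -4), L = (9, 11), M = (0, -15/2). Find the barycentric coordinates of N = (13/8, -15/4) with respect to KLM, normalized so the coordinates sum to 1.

(-1/4, 1/4, 1)

Signed area of the reference triangle: [KLM] = ½·((5/2)·(11−(-15/2)) + 9·(-15/2−(-4)) + 0·(-4−11)) = ½·(185/4 − 63/2 + 0) = 59/8.
[NLM] = ½·((13/8)·(11−(-15/2)) + 9·(-15/2−(-15/4)) + 0·(-15/4−11)) = ½·(481/16 − 135/4 + 0) = -59/32, so the K-coordinate is (-59/32)/(59/8) = -1/4.
[KNM] = ½·((5/2)·(-15/4−(-15/2)) + (13/8)·(-15/2−(-4)) + 0·(-4−(-15/4))) = ½·(75/8 − 91/16 + 0) = 59/32, so the L-coordinate is 1/4.
[KLN] = ½·((5/2)·(11−(-15/4)) + 9·(-15/4−(-4)) + (13/8)·(-4−11)) = ½·(295/8 + 9/4 − 195/8) = 59/8, so the M-coordinate is 1.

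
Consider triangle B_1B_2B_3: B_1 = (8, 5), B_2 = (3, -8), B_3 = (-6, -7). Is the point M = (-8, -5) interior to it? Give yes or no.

no

Barycentric coordinates of M: (8/61, -26/61, 79/61).
The three coordinates are positive, negative, positive; a point is interior exactly when all three are positive.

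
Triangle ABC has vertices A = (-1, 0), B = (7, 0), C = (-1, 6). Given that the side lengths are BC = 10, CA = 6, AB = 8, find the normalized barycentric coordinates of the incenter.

(5/12, 1/4, 1/3)

The incenter has barycentric coordinates proportional to the opposite side lengths: (10 : 6 : 8).
Normalizing by 10+6+8 = 24 gives (5/12, 1/4, 1/3).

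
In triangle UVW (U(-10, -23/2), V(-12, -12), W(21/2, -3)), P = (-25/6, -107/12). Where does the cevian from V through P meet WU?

Barycentric coordinates of P with respect to UVW: (1/6, 1/2, 1/3).
On side WU the V-coordinate is zero; dropping P's V-weight 1/2 and renormalizing the remaining 1/3 : 1/6 gives weights 2/3, 1/3 on W, U.
Q = (2/3)·(21/2, -3) + (1/3)·(-10, -23/2) = (11/3, -35/6).

(11/3, -35/6)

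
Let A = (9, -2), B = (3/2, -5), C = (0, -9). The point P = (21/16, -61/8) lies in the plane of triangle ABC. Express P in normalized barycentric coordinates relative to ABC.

Signed area of the reference triangle: [ABC] = ½·(9·(-5−(-9)) + (3/2)·(-9−(-2)) + 0·(-2−(-5))) = ½·(36 − 21/2 + 0) = 51/4.
[PBC] = ½·((21/16)·(-5−(-9)) + (3/2)·(-9−(-61/8)) + 0·(-61/8−(-5))) = ½·(21/4 − 33/16 + 0) = 51/32, so the A-coordinate is (51/32)/(51/4) = 1/8.
[APC] = ½·(9·(-61/8−(-9)) + (21/16)·(-9−(-2)) + 0·(-2−(-61/8))) = ½·(99/8 − 147/16 + 0) = 51/32, so the B-coordinate is 1/8.
[ABP] = ½·(9·(-5−(-61/8)) + (3/2)·(-61/8−(-2)) + (21/16)·(-2−(-5))) = ½·(189/8 − 135/16 + 63/16) = 153/16, so the C-coordinate is 3/4.

(1/8, 1/8, 3/4)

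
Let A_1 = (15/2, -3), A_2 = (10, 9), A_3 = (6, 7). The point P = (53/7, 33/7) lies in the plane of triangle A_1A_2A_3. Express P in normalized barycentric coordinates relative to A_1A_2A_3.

Signed area of the reference triangle: [A_1A_2A_3] = ½·((15/2)·(9−7) + 10·(7−(-3)) + 6·(-3−9)) = ½·(15 + 100 − 72) = 43/2.
[PA_2A_3] = ½·((53/7)·(9−7) + 10·(7−(33/7)) + 6·(33/7−9)) = ½·(106/7 + 160/7 − 180/7) = 43/7, so the A_1-coordinate is (43/7)/(43/2) = 2/7.
[A_1PA_3] = ½·((15/2)·(33/7−7) + (53/7)·(7−(-3)) + 6·(-3−(33/7))) = ½·(-120/7 + 530/7 − 324/7) = 43/7, so the A_2-coordinate is 2/7.
[A_1A_2P] = ½·((15/2)·(9−(33/7)) + 10·(33/7−(-3)) + (53/7)·(-3−9)) = ½·(225/7 + 540/7 − 636/7) = 129/14, so the A_3-coordinate is 3/7.
Check: 2/7 + 2/7 + 3/7 = 1.

(2/7, 2/7, 3/7)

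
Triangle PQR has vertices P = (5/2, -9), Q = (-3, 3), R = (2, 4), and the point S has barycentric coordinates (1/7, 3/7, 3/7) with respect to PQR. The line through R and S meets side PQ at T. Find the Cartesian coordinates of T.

(-13/8, 0)

Line RS meets PQ where the R-coordinate vanishes; zeroing S's R-weight and renormalizing leaves P, Q-weights 1/7 : 3/7 → (1/4, 3/4).
So T = (1/4)·P + (3/4)·Q = (-13/8, 0).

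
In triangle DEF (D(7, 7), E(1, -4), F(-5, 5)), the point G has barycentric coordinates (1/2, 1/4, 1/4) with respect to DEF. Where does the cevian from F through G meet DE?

Line FG meets DE where the F-coordinate vanishes; zeroing G's F-weight and renormalizing leaves D, E-weights 1/2 : 1/4 → (2/3, 1/3).
So H = (2/3)·D + (1/3)·E = (5, 10/3).

(5, 10/3)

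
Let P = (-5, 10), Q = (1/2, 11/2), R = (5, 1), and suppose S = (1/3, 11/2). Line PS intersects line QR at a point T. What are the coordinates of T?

(7/5, 23/5)

Barycentric coordinates of S with respect to PQR: (1/6, 2/3, 1/6).
On side QR the P-coordinate is zero; dropping S's P-weight 1/6 and renormalizing the remaining 2/3 : 1/6 gives weights 4/5, 1/5 on Q, R.
T = (4/5)·(1/2, 11/2) + (1/5)·(5, 1) = (7/5, 23/5).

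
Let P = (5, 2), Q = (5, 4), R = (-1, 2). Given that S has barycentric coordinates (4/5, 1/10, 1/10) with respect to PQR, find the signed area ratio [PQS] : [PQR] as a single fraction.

1/10

The signed ratio [PQS]/[PQR] equals the barycentric coordinate of S at vertex R, which is 1/10.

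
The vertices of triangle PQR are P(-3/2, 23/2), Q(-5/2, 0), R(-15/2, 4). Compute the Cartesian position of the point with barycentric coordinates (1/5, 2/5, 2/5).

(-43/10, 39/10)

S = (1/5)·P + (2/5)·Q + (2/5)·R.
x-coordinate: (1/5)·(-3/2) + (2/5)·(-5/2) + (2/5)·(-15/2) = -43/10.
y-coordinate: (1/5)·(23/2) + (2/5)·0 + (2/5)·4 = 39/10.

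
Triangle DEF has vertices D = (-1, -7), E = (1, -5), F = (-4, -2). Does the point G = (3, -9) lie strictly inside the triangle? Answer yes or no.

no

Barycentric coordinates of G: (7/8, 7/8, -3/4).
The three coordinates are positive, positive, negative; a point is interior exactly when all three are positive.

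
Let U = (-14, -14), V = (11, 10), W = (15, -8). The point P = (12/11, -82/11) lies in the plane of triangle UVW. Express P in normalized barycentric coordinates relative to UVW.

Signed area of the reference triangle: [UVW] = ½·((-14)·(10−(-8)) + 11·(-8−(-14)) + 15·(-14−10)) = ½·(-252 + 66 − 360) = -273.
[PVW] = ½·((12/11)·(10−(-8)) + 11·(-8−(-82/11)) + 15·(-82/11−10)) = ½·(216/11 − 6 − 2880/11) = -1365/11, so the U-coordinate is (-1365/11)/(-273) = 5/11.
[UPW] = ½·((-14)·(-82/11−(-8)) + (12/11)·(-8−(-14)) + 15·(-14−(-82/11))) = ½·(-84/11 + 72/11 − 1080/11) = -546/11, so the V-coordinate is 2/11.
[UVP] = ½·((-14)·(10−(-82/11)) + 11·(-82/11−(-14)) + (12/11)·(-14−10)) = ½·(-2688/11 + 72 − 288/11) = -1092/11, so the W-coordinate is 4/11.

(5/11, 2/11, 4/11)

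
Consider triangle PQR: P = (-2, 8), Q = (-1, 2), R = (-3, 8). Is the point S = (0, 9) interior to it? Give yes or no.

Barycentric coordinates of S: (10/3, -1/6, -13/6).
The three coordinates are positive, negative, negative; a point is interior exactly when all three are positive.

no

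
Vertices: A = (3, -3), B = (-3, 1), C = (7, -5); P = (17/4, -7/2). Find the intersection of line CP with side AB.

(3/2, -2)

Barycentric coordinates of P with respect to ABC: (3/8, 1/8, 1/2).
On side AB the C-coordinate is zero; dropping P's C-weight 1/2 and renormalizing the remaining 3/8 : 1/8 gives weights 3/4, 1/4 on A, B.
Q = (3/4)·(3, -3) + (1/4)·(-3, 1) = (3/2, -2).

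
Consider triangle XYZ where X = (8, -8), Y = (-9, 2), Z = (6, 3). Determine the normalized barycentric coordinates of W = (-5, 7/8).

Signed area of the reference triangle: [XYZ] = ½·(8·(2−3) + (-9)·(3−(-8)) + 6·(-8−2)) = ½·(-8 − 99 − 60) = -167/2.
[WYZ] = ½·((-5)·(2−3) + (-9)·(3−(7/8)) + 6·(7/8−2)) = ½·(5 − 153/8 − 27/4) = -167/16, so the X-coordinate is (-167/16)/(-167/2) = 1/8.
[XWZ] = ½·(8·(7/8−3) + (-5)·(3−(-8)) + 6·(-8−(7/8))) = ½·(-17 − 55 − 213/4) = -501/8, so the Y-coordinate is 3/4.
[XYW] = ½·(8·(2−(7/8)) + (-9)·(7/8−(-8)) + (-5)·(-8−2)) = ½·(9 − 639/8 + 50) = -167/16, so the Z-coordinate is 1/8.
Check: 1/8 + 3/4 + 1/8 = 1.

(1/8, 3/4, 1/8)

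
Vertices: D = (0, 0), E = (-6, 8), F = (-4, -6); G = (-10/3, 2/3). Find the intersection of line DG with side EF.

Barycentric coordinates of G with respect to DEF: (1/3, 1/3, 1/3).
On side EF the D-coordinate is zero; dropping G's D-weight 1/3 and renormalizing the remaining 1/3 : 1/3 gives weights 1/2, 1/2 on E, F.
H = (1/2)·(-6, 8) + (1/2)·(-4, -6) = (-5, 1).

(-5, 1)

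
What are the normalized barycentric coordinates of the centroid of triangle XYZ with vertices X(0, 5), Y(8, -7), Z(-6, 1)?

(1/3, 1/3, 1/3)

The centroid is the average of the vertices, so each weight is 1/3.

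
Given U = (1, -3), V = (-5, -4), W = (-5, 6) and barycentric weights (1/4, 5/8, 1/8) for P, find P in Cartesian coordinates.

(-7/2, -5/2)

P = (1/4)·U + (5/8)·V + (1/8)·W.
x-coordinate: (1/4)·1 + (5/8)·(-5) + (1/8)·(-5) = -7/2.
y-coordinate: (1/4)·(-3) + (5/8)·(-4) + (1/8)·6 = -5/2.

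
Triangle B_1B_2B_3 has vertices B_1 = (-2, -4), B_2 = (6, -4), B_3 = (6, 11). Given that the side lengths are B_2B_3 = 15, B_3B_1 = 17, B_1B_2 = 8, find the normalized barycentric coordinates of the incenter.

The incenter has barycentric coordinates proportional to the opposite side lengths: (15 : 17 : 8).
Normalizing by 15+17+8 = 40 gives (3/8, 17/40, 1/5).

(3/8, 17/40, 1/5)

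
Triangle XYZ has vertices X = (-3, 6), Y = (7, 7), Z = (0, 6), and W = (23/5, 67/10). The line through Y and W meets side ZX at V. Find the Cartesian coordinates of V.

(-1, 6)

Barycentric coordinates of W with respect to XYZ: (1/10, 7/10, 1/5).
On side ZX the Y-coordinate is zero; dropping W's Y-weight 7/10 and renormalizing the remaining 1/5 : 1/10 gives weights 2/3, 1/3 on Z, X.
V = (2/3)·(0, 6) + (1/3)·(-3, 6) = (-1, 6).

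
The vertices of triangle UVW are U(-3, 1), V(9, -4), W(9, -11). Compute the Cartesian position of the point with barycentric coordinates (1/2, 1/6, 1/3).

P = (1/2)·U + (1/6)·V + (1/3)·W.
x-coordinate: (1/2)·(-3) + (1/6)·9 + (1/3)·9 = 3.
y-coordinate: (1/2)·1 + (1/6)·(-4) + (1/3)·(-11) = -23/6.

(3, -23/6)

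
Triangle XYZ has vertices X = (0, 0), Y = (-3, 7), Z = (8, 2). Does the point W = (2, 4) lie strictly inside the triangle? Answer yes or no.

Barycentric coordinates of W: (4/31, 14/31, 13/31).
The three coordinates are positive, positive, positive; a point is interior exactly when all three are positive.

yes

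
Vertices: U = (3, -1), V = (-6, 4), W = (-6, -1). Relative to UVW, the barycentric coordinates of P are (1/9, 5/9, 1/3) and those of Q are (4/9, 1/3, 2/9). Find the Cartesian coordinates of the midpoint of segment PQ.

(-7/2, 11/9)

Barycentric coordinates of the midpoint are the average: (5/18, 4/9, 5/18).
Converting: (5/18)·U + (4/9)·V + (5/18)·W = (-7/2, 11/9).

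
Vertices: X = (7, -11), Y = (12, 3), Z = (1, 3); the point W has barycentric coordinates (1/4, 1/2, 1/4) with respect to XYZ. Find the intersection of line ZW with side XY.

Line ZW meets XY where the Z-coordinate vanishes; zeroing W's Z-weight and renormalizing leaves X, Y-weights 1/4 : 1/2 → (1/3, 2/3).
So V = (1/3)·X + (2/3)·Y = (31/3, -5/3).

(31/3, -5/3)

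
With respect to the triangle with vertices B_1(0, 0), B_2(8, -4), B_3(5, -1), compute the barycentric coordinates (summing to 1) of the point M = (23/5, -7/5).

Signed area of the reference triangle: [B_1B_2B_3] = ½·(0·(-4−(-1)) + 8·(-1−0) + 5·(0−(-4))) = ½·(0 − 8 + 20) = 6.
[MB_2B_3] = ½·((23/5)·(-4−(-1)) + 8·(-1−(-7/5)) + 5·(-7/5−(-4))) = ½·(-69/5 + 16/5 + 13) = 6/5, so the B_1-coordinate is (6/5)/6 = 1/5.
[B_1MB_3] = ½·(0·(-7/5−(-1)) + (23/5)·(-1−0) + 5·(0−(-7/5))) = ½·(0 − 23/5 + 7) = 6/5, so the B_2-coordinate is 1/5.
[B_1B_2M] = ½·(0·(-4−(-7/5)) + 8·(-7/5−0) + (23/5)·(0−(-4))) = ½·(0 − 56/5 + 92/5) = 18/5, so the B_3-coordinate is 3/5.
Check: 1/5 + 1/5 + 3/5 = 1.

(1/5, 1/5, 3/5)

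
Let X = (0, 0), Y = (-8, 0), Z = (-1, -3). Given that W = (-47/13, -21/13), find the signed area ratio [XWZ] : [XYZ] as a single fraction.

5/13

[XYZ] = ½·(0·(0−(-3)) + (-8)·(-3−0) + (-1)·(0−0)) = ½·(0 + 24 + 0) = 12.
[XWZ] = ½·(0·(-21/13−(-3)) + (-47/13)·(-3−0) + (-1)·(0−(-21/13))) = ½·(0 + 141/13 − 21/13) = 60/13, so the ratio is (60/13)/12 = 5/13.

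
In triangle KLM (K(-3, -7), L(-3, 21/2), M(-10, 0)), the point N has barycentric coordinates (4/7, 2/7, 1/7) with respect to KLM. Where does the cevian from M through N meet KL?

Line MN meets KL where the M-coordinate vanishes; zeroing N's M-weight and renormalizing leaves K, L-weights 4/7 : 2/7 → (2/3, 1/3).
So J = (2/3)·K + (1/3)·L = (-3, -7/6).

(-3, -7/6)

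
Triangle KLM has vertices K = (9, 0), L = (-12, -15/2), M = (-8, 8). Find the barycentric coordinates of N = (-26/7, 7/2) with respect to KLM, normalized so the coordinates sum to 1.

(2/7, 1/7, 4/7)

Signed area of the reference triangle: [KLM] = ½·(9·(-15/2−8) + (-12)·(8−0) + (-8)·(0−(-15/2))) = ½·(-279/2 − 96 − 60) = -591/4.
[NLM] = ½·((-26/7)·(-15/2−8) + (-12)·(8−(7/2)) + (-8)·(7/2−(-15/2))) = ½·(403/7 − 54 − 88) = -591/14, so the K-coordinate is (-591/14)/(-591/4) = 2/7.
[KNM] = ½·(9·(7/2−8) + (-26/7)·(8−0) + (-8)·(0−(7/2))) = ½·(-81/2 − 208/7 + 28) = -591/28, so the L-coordinate is 1/7.
[KLN] = ½·(9·(-15/2−(7/2)) + (-12)·(7/2−0) + (-26/7)·(0−(-15/2))) = ½·(-99 − 42 − 195/7) = -591/7, so the M-coordinate is 4/7.
Check: 2/7 + 1/7 + 4/7 = 1.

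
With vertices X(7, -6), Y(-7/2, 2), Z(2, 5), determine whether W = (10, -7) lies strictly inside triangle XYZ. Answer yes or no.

no

Barycentric coordinates of W: (180/151, -56/151, 27/151).
The three coordinates are positive, negative, positive; a point is interior exactly when all three are positive.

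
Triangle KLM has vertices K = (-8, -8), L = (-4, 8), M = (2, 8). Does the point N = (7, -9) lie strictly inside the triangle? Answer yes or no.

no

Barycentric coordinates of N: (17/16, -125/48, 61/24).
The three coordinates are positive, negative, positive; a point is interior exactly when all three are positive.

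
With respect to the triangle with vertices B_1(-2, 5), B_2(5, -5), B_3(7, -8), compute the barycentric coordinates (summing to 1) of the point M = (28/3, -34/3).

Signed area of the reference triangle: [B_1B_2B_3] = ½·((-2)·(-5−(-8)) + 5·(-8−5) + 7·(5−(-5))) = ½·(-6 − 65 + 70) = -1/2.
[MB_2B_3] = ½·((28/3)·(-5−(-8)) + 5·(-8−(-34/3)) + 7·(-34/3−(-5))) = ½·(28 + 50/3 − 133/3) = 1/6, so the B_1-coordinate is (1/6)/(-1/2) = -1/3.
[B_1MB_3] = ½·((-2)·(-34/3−(-8)) + (28/3)·(-8−5) + 7·(5−(-34/3))) = ½·(20/3 − 364/3 + 343/3) = -1/6, so the B_2-coordinate is 1/3.
[B_1B_2M] = ½·((-2)·(-5−(-34/3)) + 5·(-34/3−5) + (28/3)·(5−(-5))) = ½·(-38/3 − 245/3 + 280/3) = -1/2, so the B_3-coordinate is 1.

(-1/3, 1/3, 1)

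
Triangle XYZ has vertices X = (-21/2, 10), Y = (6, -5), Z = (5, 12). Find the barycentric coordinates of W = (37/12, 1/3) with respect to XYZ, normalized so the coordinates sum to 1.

Signed area of the reference triangle: [XYZ] = ½·((-21/2)·(-5−12) + 6·(12−10) + 5·(10−(-5))) = ½·(357/2 + 12 + 75) = 531/4.
[WYZ] = ½·((37/12)·(-5−12) + 6·(12−(1/3)) + 5·(1/3−(-5))) = ½·(-629/12 + 70 + 80/3) = 177/8, so the X-coordinate is (177/8)/(531/4) = 1/6.
[XWZ] = ½·((-21/2)·(1/3−12) + (37/12)·(12−10) + 5·(10−(1/3))) = ½·(245/2 + 37/6 + 145/3) = 177/2, so the Y-coordinate is 2/3.
[XYW] = ½·((-21/2)·(-5−(1/3)) + 6·(1/3−10) + (37/12)·(10−(-5))) = ½·(56 − 58 + 185/4) = 177/8, so the Z-coordinate is 1/6.

(1/6, 2/3, 1/6)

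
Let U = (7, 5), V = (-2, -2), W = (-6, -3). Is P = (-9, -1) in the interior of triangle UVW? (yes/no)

Barycentric coordinates of P: (11/19, -50/19, 58/19).
The three coordinates are positive, negative, positive; a point is interior exactly when all three are positive.

no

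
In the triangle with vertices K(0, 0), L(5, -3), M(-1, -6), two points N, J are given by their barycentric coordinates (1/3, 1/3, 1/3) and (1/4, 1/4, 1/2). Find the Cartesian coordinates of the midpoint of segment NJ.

(25/24, -27/8)

Barycentric coordinates of the midpoint are the average: (7/24, 7/24, 5/12).
Converting: (7/24)·K + (7/24)·L + (5/12)·M = (25/24, -27/8).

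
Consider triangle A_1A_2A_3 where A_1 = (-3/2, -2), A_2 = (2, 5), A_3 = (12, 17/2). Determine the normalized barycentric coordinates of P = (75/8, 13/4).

(3/4, -3/4, 1)

Signed area of the reference triangle: [A_1A_2A_3] = ½·((-3/2)·(5−(17/2)) + 2·(17/2−(-2)) + 12·(-2−5)) = ½·(21/4 + 21 − 84) = -231/8.
[PA_2A_3] = ½·((75/8)·(5−(17/2)) + 2·(17/2−(13/4)) + 12·(13/4−5)) = ½·(-525/16 + 21/2 − 21) = -693/32, so the A_1-coordinate is (-693/32)/(-231/8) = 3/4.
[A_1PA_3] = ½·((-3/2)·(13/4−(17/2)) + (75/8)·(17/2−(-2)) + 12·(-2−(13/4))) = ½·(63/8 + 1575/16 − 63) = 693/32, so the A_2-coordinate is -3/4.
[A_1A_2P] = ½·((-3/2)·(5−(13/4)) + 2·(13/4−(-2)) + (75/8)·(-2−5)) = ½·(-21/8 + 21/2 − 525/8) = -231/8, so the A_3-coordinate is 1.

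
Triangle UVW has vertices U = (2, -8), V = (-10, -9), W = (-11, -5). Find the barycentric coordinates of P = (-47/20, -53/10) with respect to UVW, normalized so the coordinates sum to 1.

Signed area of the reference triangle: [UVW] = ½·(2·(-9−(-5)) + (-10)·(-5−(-8)) + (-11)·(-8−(-9))) = ½·(-8 − 30 − 11) = -49/2.
[PVW] = ½·((-47/20)·(-9−(-5)) + (-10)·(-5−(-53/10)) + (-11)·(-53/10−(-9))) = ½·(47/5 − 3 − 407/10) = -343/20, so the U-coordinate is (-343/20)/(-49/2) = 7/10.
[UPW] = ½·(2·(-53/10−(-5)) + (-47/20)·(-5−(-8)) + (-11)·(-8−(-53/10))) = ½·(-3/5 − 141/20 + 297/10) = 441/40, so the V-coordinate is -9/20.
[UVP] = ½·(2·(-9−(-53/10)) + (-10)·(-53/10−(-8)) + (-47/20)·(-8−(-9))) = ½·(-37/5 − 27 − 47/20) = -147/8, so the W-coordinate is 3/4.

(7/10, -9/20, 3/4)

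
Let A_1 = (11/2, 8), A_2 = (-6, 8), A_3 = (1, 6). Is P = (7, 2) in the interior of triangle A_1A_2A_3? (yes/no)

no

Barycentric coordinates of P: (-16/23, -30/23, 3).
The three coordinates are negative, negative, positive; a point is interior exactly when all three are positive.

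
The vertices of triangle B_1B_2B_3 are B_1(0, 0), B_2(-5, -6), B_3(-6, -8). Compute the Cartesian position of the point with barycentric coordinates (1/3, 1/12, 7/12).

(-47/12, -31/6)

M = (1/3)·B_1 + (1/12)·B_2 + (7/12)·B_3.
x-coordinate: (1/3)·0 + (1/12)·(-5) + (7/12)·(-6) = -47/12.
y-coordinate: (1/3)·0 + (1/12)·(-6) + (7/12)·(-8) = -31/6.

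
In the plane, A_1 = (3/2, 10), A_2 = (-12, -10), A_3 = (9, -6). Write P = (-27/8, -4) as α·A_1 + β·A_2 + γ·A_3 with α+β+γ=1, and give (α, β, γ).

(1/4, 1/2, 1/4)

Signed area of the reference triangle: [A_1A_2A_3] = ½·((3/2)·(-10−(-6)) + (-12)·(-6−10) + 9·(10−(-10))) = ½·(-6 + 192 + 180) = 183.
[PA_2A_3] = ½·((-27/8)·(-10−(-6)) + (-12)·(-6−(-4)) + 9·(-4−(-10))) = ½·(27/2 + 24 + 54) = 183/4, so the A_1-coordinate is (183/4)/183 = 1/4.
[A_1PA_3] = ½·((3/2)·(-4−(-6)) + (-27/8)·(-6−10) + 9·(10−(-4))) = ½·(3 + 54 + 126) = 183/2, so the A_2-coordinate is 1/2.
[A_1A_2P] = ½·((3/2)·(-10−(-4)) + (-12)·(-4−10) + (-27/8)·(10−(-10))) = ½·(-9 + 168 − 135/2) = 183/4, so the A_3-coordinate is 1/4.
Check: 1/4 + 1/2 + 1/4 = 1.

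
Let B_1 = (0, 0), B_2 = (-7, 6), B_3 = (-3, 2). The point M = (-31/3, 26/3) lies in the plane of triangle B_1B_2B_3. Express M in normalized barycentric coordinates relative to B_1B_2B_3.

Signed area of the reference triangle: [B_1B_2B_3] = ½·(0·(6−2) + (-7)·(2−0) + (-3)·(0−6)) = ½·(0 − 14 + 18) = 2.
[MB_2B_3] = ½·((-31/3)·(6−2) + (-7)·(2−(26/3)) + (-3)·(26/3−6)) = ½·(-124/3 + 140/3 − 8) = -4/3, so the B_1-coordinate is (-4/3)/2 = -2/3.
[B_1MB_3] = ½·(0·(26/3−2) + (-31/3)·(2−0) + (-3)·(0−(26/3))) = ½·(0 − 62/3 + 26) = 8/3, so the B_2-coordinate is 4/3.
[B_1B_2M] = ½·(0·(6−(26/3)) + (-7)·(26/3−0) + (-31/3)·(0−6)) = ½·(0 − 182/3 + 62) = 2/3, so the B_3-coordinate is 1/3.
Check: -2/3 + 4/3 + 1/3 = 1.

(-2/3, 4/3, 1/3)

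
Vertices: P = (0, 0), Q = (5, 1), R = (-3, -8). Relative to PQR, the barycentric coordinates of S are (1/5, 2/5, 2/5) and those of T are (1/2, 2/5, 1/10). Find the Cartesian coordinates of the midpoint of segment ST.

(5/4, -8/5)

Barycentric coordinates of the midpoint are the average: (7/20, 2/5, 1/4).
Converting: (7/20)·P + (2/5)·Q + (1/4)·R = (5/4, -8/5).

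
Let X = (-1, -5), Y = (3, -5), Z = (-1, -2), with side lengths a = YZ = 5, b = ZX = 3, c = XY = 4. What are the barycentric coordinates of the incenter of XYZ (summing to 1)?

The incenter has barycentric coordinates proportional to the opposite side lengths: (5 : 3 : 4).
Normalizing by 5+3+4 = 12 gives (5/12, 1/4, 1/3).

(5/12, 1/4, 1/3)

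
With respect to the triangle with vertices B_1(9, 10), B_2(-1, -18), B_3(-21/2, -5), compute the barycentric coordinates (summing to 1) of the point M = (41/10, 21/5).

Signed area of the reference triangle: [B_1B_2B_3] = ½·(9·(-18−(-5)) + (-1)·(-5−10) + (-21/2)·(10−(-18))) = ½·(-117 + 15 − 294) = -198.
[MB_2B_3] = ½·((41/10)·(-18−(-5)) + (-1)·(-5−(21/5)) + (-21/2)·(21/5−(-18))) = ½·(-533/10 + 46/5 − 2331/10) = -693/5, so the B_1-coordinate is (-693/5)/(-198) = 7/10.
[B_1MB_3] = ½·(9·(21/5−(-5)) + (41/10)·(-5−10) + (-21/2)·(10−(21/5))) = ½·(414/5 − 123/2 − 609/10) = -99/5, so the B_2-coordinate is 1/10.
[B_1B_2M] = ½·(9·(-18−(21/5)) + (-1)·(21/5−10) + (41/10)·(10−(-18))) = ½·(-999/5 + 29/5 + 574/5) = -198/5, so the B_3-coordinate is 1/5.

(7/10, 1/10, 1/5)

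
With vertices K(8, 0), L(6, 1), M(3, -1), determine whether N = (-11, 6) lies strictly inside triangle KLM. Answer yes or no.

no

Barycentric coordinates of N: (-7, 7, 1).
The three coordinates are negative, positive, positive; a point is interior exactly when all three are positive.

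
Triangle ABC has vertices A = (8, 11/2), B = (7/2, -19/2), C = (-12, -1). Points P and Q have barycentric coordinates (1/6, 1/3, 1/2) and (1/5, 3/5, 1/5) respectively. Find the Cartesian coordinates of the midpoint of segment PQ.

(-11/10, -151/40)

Barycentric coordinates of the midpoint are the average: (11/60, 7/15, 7/20).
Converting: (11/60)·A + (7/15)·B + (7/20)·C = (-11/10, -151/40).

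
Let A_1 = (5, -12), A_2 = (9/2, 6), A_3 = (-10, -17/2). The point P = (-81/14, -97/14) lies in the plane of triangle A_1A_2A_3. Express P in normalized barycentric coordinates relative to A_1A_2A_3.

Signed area of the reference triangle: [A_1A_2A_3] = ½·(5·(6−(-17/2)) + (9/2)·(-17/2−(-12)) + (-10)·(-12−6)) = ½·(145/2 + 63/4 + 180) = 1073/8.
[PA_2A_3] = ½·((-81/14)·(6−(-17/2)) + (9/2)·(-17/2−(-97/14)) + (-10)·(-97/14−6)) = ½·(-2349/28 − 99/14 + 905/7) = 1073/56, so the A_1-coordinate is (1073/56)/(1073/8) = 1/7.
[A_1PA_3] = ½·(5·(-97/14−(-17/2)) + (-81/14)·(-17/2−(-12)) + (-10)·(-12−(-97/14))) = ½·(55/7 − 81/4 + 355/7) = 1073/56, so the A_2-coordinate is 1/7.
[A_1A_2P] = ½·(5·(6−(-97/14)) + (9/2)·(-97/14−(-12)) + (-81/14)·(-12−6)) = ½·(905/14 + 639/28 + 729/7) = 5365/56, so the A_3-coordinate is 5/7.
Check: 1/7 + 1/7 + 5/7 = 1.

(1/7, 1/7, 5/7)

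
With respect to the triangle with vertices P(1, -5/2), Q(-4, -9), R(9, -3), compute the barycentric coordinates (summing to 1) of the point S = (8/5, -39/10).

(3/5, 1/5, 1/5)

Signed area of the reference triangle: [PQR] = ½·(1·(-9−(-3)) + (-4)·(-3−(-5/2)) + 9·(-5/2−(-9))) = ½·(-6 + 2 + 117/2) = 109/4.
[SQR] = ½·((8/5)·(-9−(-3)) + (-4)·(-3−(-39/10)) + 9·(-39/10−(-9))) = ½·(-48/5 − 18/5 + 459/10) = 327/20, so the P-coordinate is (327/20)/(109/4) = 3/5.
[PSR] = ½·(1·(-39/10−(-3)) + (8/5)·(-3−(-5/2)) + 9·(-5/2−(-39/10))) = ½·(-9/10 − 4/5 + 63/5) = 109/20, so the Q-coordinate is 1/5.
[PQS] = ½·(1·(-9−(-39/10)) + (-4)·(-39/10−(-5/2)) + (8/5)·(-5/2−(-9))) = ½·(-51/10 + 28/5 + 52/5) = 109/20, so the R-coordinate is 1/5.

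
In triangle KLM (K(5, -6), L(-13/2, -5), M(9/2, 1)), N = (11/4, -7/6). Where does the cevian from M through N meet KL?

(-3/4, -11/2)

Barycentric coordinates of N with respect to KLM: (1/6, 1/6, 2/3).
On side KL the M-coordinate is zero; dropping N's M-weight 2/3 and renormalizing the remaining 1/6 : 1/6 gives weights 1/2, 1/2 on K, L.
J = (1/2)·(5, -6) + (1/2)·(-13/2, -5) = (-3/4, -11/2).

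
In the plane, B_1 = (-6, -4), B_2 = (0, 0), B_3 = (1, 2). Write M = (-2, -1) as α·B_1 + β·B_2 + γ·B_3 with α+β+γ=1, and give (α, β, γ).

Signed area of the reference triangle: [B_1B_2B_3] = ½·((-6)·(0−2) + 0·(2−(-4)) + 1·(-4−0)) = ½·(12 + 0 − 4) = 4.
[MB_2B_3] = ½·((-2)·(0−2) + 0·(2−(-1)) + 1·(-1−0)) = ½·(4 + 0 − 1) = 3/2, so the B_1-coordinate is (3/2)/4 = 3/8.
[B_1MB_3] = ½·((-6)·(-1−2) + (-2)·(2−(-4)) + 1·(-4−(-1))) = ½·(18 − 12 − 3) = 3/2, so the B_2-coordinate is 3/8.
[B_1B_2M] = ½·((-6)·(0−(-1)) + 0·(-1−(-4)) + (-2)·(-4−0)) = ½·(-6 + 0 + 8) = 1, so the B_3-coordinate is 1/4.
Check: 3/8 + 3/8 + 1/4 = 1.

(3/8, 3/8, 1/4)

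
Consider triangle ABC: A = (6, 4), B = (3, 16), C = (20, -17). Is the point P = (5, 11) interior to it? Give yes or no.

Barycentric coordinates of P: (19/105, 11/15, 3/35).
The three coordinates are positive, positive, positive; a point is interior exactly when all three are positive.

yes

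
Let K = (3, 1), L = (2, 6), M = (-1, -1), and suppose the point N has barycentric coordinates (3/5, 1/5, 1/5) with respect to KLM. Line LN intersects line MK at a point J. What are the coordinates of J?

Line LN meets MK where the L-coordinate vanishes; zeroing N's L-weight and renormalizing leaves M, K-weights 1/5 : 3/5 → (1/4, 3/4).
So J = (1/4)·M + (3/4)·K = (2, 1/2).

(2, 1/2)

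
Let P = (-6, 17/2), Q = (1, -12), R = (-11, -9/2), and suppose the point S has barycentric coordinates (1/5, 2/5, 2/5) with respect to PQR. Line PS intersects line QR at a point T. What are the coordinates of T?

Line PS meets QR where the P-coordinate vanishes; zeroing S's P-weight and renormalizing leaves Q, R-weights 2/5 : 2/5 → (1/2, 1/2).
So T = (1/2)·Q + (1/2)·R = (-5, -33/4).

(-5, -33/4)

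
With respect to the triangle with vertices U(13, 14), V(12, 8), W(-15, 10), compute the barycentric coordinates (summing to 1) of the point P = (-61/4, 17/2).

(-1/4, 1/4, 1)

Signed area of the reference triangle: [UVW] = ½·(13·(8−10) + 12·(10−14) + (-15)·(14−8)) = ½·(-26 − 48 − 90) = -82.
[PVW] = ½·((-61/4)·(8−10) + 12·(10−(17/2)) + (-15)·(17/2−8)) = ½·(61/2 + 18 − 15/2) = 41/2, so the U-coordinate is (41/2)/(-82) = -1/4.
[UPW] = ½·(13·(17/2−10) + (-61/4)·(10−14) + (-15)·(14−(17/2))) = ½·(-39/2 + 61 − 165/2) = -41/2, so the V-coordinate is 1/4.
[UVP] = ½·(13·(8−(17/2)) + 12·(17/2−14) + (-61/4)·(14−8)) = ½·(-13/2 − 66 − 183/2) = -82, so the W-coordinate is 1.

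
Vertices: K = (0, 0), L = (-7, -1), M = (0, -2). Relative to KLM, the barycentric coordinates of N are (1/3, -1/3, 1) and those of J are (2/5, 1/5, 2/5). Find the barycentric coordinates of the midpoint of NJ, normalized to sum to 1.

(11/30, -1/15, 7/10)

Since both coordinate triples sum to 1, the midpoint's barycentrics are the componentwise average.
(1/3+2/5)/2 = 11/30; similarly -1/15 and 7/10.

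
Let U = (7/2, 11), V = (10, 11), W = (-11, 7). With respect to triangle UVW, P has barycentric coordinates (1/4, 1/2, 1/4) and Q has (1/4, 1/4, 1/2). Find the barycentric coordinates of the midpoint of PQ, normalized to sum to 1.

Since both coordinate triples sum to 1, the midpoint's barycentrics are the componentwise average.
(1/4+1/4)/2 = 1/4; similarly 3/8 and 3/8.

(1/4, 3/8, 3/8)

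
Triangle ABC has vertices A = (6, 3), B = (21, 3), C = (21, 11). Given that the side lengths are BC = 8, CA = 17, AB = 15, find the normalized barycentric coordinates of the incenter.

The incenter has barycentric coordinates proportional to the opposite side lengths: (8 : 17 : 15).
Normalizing by 8+17+15 = 40 gives (1/5, 17/40, 3/8).

(1/5, 17/40, 3/8)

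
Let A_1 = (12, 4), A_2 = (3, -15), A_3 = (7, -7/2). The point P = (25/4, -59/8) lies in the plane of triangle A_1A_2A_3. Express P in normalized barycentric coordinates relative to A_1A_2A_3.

Signed area of the reference triangle: [A_1A_2A_3] = ½·(12·(-15−(-7/2)) + 3·(-7/2−4) + 7·(4−(-15))) = ½·(-138 − 45/2 + 133) = -55/4.
[PA_2A_3] = ½·((25/4)·(-15−(-7/2)) + 3·(-7/2−(-59/8)) + 7·(-59/8−(-15))) = ½·(-575/8 + 93/8 + 427/8) = -55/16, so the A_1-coordinate is (-55/16)/(-55/4) = 1/4.
[A_1PA_3] = ½·(12·(-59/8−(-7/2)) + (25/4)·(-7/2−4) + 7·(4−(-59/8))) = ½·(-93/2 − 375/8 + 637/8) = -55/8, so the A_2-coordinate is 1/2.
[A_1A_2P] = ½·(12·(-15−(-59/8)) + 3·(-59/8−4) + (25/4)·(4−(-15))) = ½·(-183/2 − 273/8 + 475/4) = -55/16, so the A_3-coordinate is 1/4.
Check: 1/4 + 1/2 + 1/4 = 1.

(1/4, 1/2, 1/4)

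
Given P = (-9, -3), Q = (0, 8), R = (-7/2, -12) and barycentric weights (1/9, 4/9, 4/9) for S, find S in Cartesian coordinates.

S = (1/9)·P + (4/9)·Q + (4/9)·R.
x-coordinate: (1/9)·(-9) + (4/9)·0 + (4/9)·(-7/2) = -23/9.
y-coordinate: (1/9)·(-3) + (4/9)·8 + (4/9)·(-12) = -19/9.

(-23/9, -19/9)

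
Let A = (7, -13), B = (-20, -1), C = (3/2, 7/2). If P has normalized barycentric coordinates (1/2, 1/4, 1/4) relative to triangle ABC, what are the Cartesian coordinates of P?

(-9/8, -47/8)

P = (1/2)·A + (1/4)·B + (1/4)·C.
x-coordinate: (1/2)·7 + (1/4)·(-20) + (1/4)·(3/2) = -9/8.
y-coordinate: (1/2)·(-13) + (1/4)·(-1) + (1/4)·(7/2) = -47/8.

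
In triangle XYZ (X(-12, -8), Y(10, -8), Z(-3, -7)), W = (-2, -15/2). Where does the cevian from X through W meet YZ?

(4/3, -22/3)

Barycentric coordinates of W with respect to XYZ: (1/4, 1/4, 1/2).
On side YZ the X-coordinate is zero; dropping W's X-weight 1/4 and renormalizing the remaining 1/4 : 1/2 gives weights 1/3, 2/3 on Y, Z.
V = (1/3)·(10, -8) + (2/3)·(-3, -7) = (4/3, -22/3).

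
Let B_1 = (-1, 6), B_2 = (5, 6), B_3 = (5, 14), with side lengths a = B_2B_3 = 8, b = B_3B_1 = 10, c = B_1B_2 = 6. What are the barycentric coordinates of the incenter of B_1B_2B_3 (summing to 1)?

(1/3, 5/12, 1/4)

The incenter has barycentric coordinates proportional to the opposite side lengths: (8 : 10 : 6).
Normalizing by 8+10+6 = 24 gives (1/3, 5/12, 1/4).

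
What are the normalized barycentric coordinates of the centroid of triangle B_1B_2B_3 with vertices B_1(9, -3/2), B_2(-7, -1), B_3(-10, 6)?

The centroid is the average of the vertices, so each weight is 1/3.

(1/3, 1/3, 1/3)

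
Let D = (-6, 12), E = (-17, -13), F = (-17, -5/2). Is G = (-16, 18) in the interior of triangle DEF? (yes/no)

Barycentric coordinates of G: (1/11, -422/231, 632/231).
The three coordinates are positive, negative, positive; a point is interior exactly when all three are positive.

no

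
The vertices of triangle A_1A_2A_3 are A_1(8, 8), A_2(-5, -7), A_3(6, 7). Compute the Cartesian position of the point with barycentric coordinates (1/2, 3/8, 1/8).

(23/8, 9/4)

P = (1/2)·A_1 + (3/8)·A_2 + (1/8)·A_3.
x-coordinate: (1/2)·8 + (3/8)·(-5) + (1/8)·6 = 23/8.
y-coordinate: (1/2)·8 + (3/8)·(-7) + (1/8)·7 = 9/4.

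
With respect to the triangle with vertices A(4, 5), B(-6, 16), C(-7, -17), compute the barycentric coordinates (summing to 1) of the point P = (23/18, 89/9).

Signed area of the reference triangle: [ABC] = ½·(4·(16−(-17)) + (-6)·(-17−5) + (-7)·(5−16)) = ½·(132 + 132 + 77) = 341/2.
[PBC] = ½·((23/18)·(16−(-17)) + (-6)·(-17−(89/9)) + (-7)·(89/9−16)) = ½·(253/6 + 484/3 + 385/9) = 4433/36, so the A-coordinate is (4433/36)/(341/2) = 13/18.
[APC] = ½·(4·(89/9−(-17)) + (23/18)·(-17−5) + (-7)·(5−(89/9))) = ½·(968/9 − 253/9 + 308/9) = 341/6, so the B-coordinate is 1/3.
[ABP] = ½·(4·(16−(89/9)) + (-6)·(89/9−5) + (23/18)·(5−16)) = ½·(220/9 − 88/3 − 253/18) = -341/36, so the C-coordinate is -1/18.

(13/18, 1/3, -1/18)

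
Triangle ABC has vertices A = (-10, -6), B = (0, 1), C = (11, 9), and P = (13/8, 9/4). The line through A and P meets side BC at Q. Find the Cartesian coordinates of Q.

Barycentric coordinates of P with respect to ABC: (1/4, 3/8, 3/8).
On side BC the A-coordinate is zero; dropping P's A-weight 1/4 and renormalizing the remaining 3/8 : 3/8 gives weights 1/2, 1/2 on B, C.
Q = (1/2)·(0, 1) + (1/2)·(11, 9) = (11/2, 5).

(11/2, 5)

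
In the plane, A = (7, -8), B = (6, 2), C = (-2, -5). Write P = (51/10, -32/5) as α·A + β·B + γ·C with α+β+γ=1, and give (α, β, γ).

(7/10, 1/10, 1/5)

Signed area of the reference triangle: [ABC] = ½·(7·(2−(-5)) + 6·(-5−(-8)) + (-2)·(-8−2)) = ½·(49 + 18 + 20) = 87/2.
[PBC] = ½·((51/10)·(2−(-5)) + 6·(-5−(-32/5)) + (-2)·(-32/5−2)) = ½·(357/10 + 42/5 + 84/5) = 609/20, so the A-coordinate is (609/20)/(87/2) = 7/10.
[APC] = ½·(7·(-32/5−(-5)) + (51/10)·(-5−(-8)) + (-2)·(-8−(-32/5))) = ½·(-49/5 + 153/10 + 16/5) = 87/20, so the B-coordinate is 1/10.
[ABP] = ½·(7·(2−(-32/5)) + 6·(-32/5−(-8)) + (51/10)·(-8−2)) = ½·(294/5 + 48/5 − 51) = 87/10, so the C-coordinate is 1/5.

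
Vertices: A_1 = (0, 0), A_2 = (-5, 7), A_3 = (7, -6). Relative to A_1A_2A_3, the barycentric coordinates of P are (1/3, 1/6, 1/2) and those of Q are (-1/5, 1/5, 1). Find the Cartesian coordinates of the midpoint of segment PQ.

Barycentric coordinates of the midpoint are the average: (1/15, 11/60, 3/4).
Converting: (1/15)·A_1 + (11/60)·A_2 + (3/4)·A_3 = (13/3, -193/60).

(13/3, -193/60)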